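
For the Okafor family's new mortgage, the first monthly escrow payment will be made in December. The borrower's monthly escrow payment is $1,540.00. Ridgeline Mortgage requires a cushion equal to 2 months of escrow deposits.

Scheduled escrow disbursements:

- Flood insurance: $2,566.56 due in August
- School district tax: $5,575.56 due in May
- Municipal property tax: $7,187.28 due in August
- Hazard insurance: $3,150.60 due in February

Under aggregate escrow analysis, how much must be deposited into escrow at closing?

Cushion = 2 × $1,540.00 = $3,080.00
Trial balance (start $0, +$1,540.00 each month, − disbursements):
  Dec: +$1,540.00 → $1,540.00
  Jan: +$1,540.00 → $3,080.00
  Feb: +$1,540.00 − $3,150.60 → $1,469.40
  Mar: +$1,540.00 → $3,009.40
  Apr: +$1,540.00 → $4,549.40
  May: +$1,540.00 − $5,575.56 → $513.84
  Jun: +$1,540.00 → $2,053.84
  Jul: +$1,540.00 → $3,593.84
  Aug: +$1,540.00 − $9,753.84 → -$4,620.00
  Sep: +$1,540.00 → -$3,080.00
  Oct: +$1,540.00 → -$1,540.00
  Nov: +$1,540.00 → $0.00
Lowest trial balance = -$4,620.00 (Aug)
Initial deposit = cushion − low point = $3,080.00 − (-$4,620.00) = $7,700.00

$7,700.00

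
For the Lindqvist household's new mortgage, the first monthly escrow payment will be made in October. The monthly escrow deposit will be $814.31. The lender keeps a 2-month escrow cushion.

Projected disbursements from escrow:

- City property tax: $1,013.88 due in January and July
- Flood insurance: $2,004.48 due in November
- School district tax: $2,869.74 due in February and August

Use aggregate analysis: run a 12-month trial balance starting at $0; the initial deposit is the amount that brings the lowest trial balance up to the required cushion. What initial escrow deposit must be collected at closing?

$3,445.17

Cushion = 2 × $814.31 = $1,628.62
Trial balance (start $0, +$814.31 each month, − disbursements):
  Oct: +$814.31 → $814.31
  Nov: +$814.31 − $2,004.48 → -$375.86
  Dec: +$814.31 → $438.45
  Jan: +$814.31 − $1,013.88 → $238.88
  Feb: +$814.31 − $2,869.74 → -$1,816.55
  Mar: +$814.31 → -$1,002.24
  Apr: +$814.31 → -$187.93
  May: +$814.31 → $626.38
  Jun: +$814.31 → $1,440.69
  Jul: +$814.31 − $1,013.88 → $1,241.12
  Aug: +$814.31 − $2,869.74 → -$814.31
  Sep: +$814.31 → $0.00
Lowest trial balance = -$1,816.55 (Feb)
Initial deposit = cushion − low point = $1,628.62 − (-$1,816.55) = $3,445.17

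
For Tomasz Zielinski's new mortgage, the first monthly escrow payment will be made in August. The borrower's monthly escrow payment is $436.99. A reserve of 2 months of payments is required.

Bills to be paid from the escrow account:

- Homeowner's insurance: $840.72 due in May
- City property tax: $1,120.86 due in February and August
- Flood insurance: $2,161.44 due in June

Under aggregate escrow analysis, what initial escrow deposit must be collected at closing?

$1,557.85

Cushion = 2 × $436.99 = $873.98
Trial balance (start $0, +$436.99 each month, − disbursements):
  Aug: +$436.99 − $1,120.86 → -$683.87
  Sep: +$436.99 → -$246.88
  Oct: +$436.99 → $190.11
  Nov: +$436.99 → $627.10
  Dec: +$436.99 → $1,064.09
  Jan: +$436.99 → $1,501.08
  Feb: +$436.99 − $1,120.86 → $817.21
  Mar: +$436.99 → $1,254.20
  Apr: +$436.99 → $1,691.19
  May: +$436.99 − $840.72 → $1,287.46
  Jun: +$436.99 − $2,161.44 → -$436.99
  Jul: +$436.99 → $0.00
Lowest trial balance = -$683.87 (Aug)
Initial deposit = cushion − low point = $873.98 − (-$683.87) = $1,557.85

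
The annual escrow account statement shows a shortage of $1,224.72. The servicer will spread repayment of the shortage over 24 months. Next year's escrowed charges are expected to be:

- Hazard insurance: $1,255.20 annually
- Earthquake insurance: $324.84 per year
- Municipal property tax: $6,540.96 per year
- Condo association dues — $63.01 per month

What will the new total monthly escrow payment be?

Hazard insurance — $1,255.20
Earthquake insurance — $324.84
Municipal property tax — $6,540.96
Condo association dues — $63.01 × 12 = $756.12
Total annual escrow = $8,877.12
Per month = $8,877.12 / 12 = $739.76
Shortage spread = $1,224.72 ÷ 24 = $51.03/mo
New monthly escrow = $739.76 + $51.03 = $790.79

$790.79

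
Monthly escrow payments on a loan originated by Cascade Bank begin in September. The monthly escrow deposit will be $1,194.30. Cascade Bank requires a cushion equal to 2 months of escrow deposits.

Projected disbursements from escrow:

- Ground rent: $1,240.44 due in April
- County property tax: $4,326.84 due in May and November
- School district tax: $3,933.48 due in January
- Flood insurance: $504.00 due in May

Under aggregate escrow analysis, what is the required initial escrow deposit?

Cushion = 2 × $1,194.30 = $2,388.60
Trial balance (start $0, +$1,194.30 each month, − disbursements):
  Sep: +$1,194.30 → $1,194.30
  Oct: +$1,194.30 → $2,388.60
  Nov: +$1,194.30 − $4,326.84 → -$743.94
  Dec: +$1,194.30 → $450.36
  Jan: +$1,194.30 − $3,933.48 → -$2,288.82
  Feb: +$1,194.30 → -$1,094.52
  Mar: +$1,194.30 → $99.78
  Apr: +$1,194.30 − $1,240.44 → $53.64
  May: +$1,194.30 − $4,830.84 → -$3,582.90
  Jun: +$1,194.30 → -$2,388.60
  Jul: +$1,194.30 → -$1,194.30
  Aug: +$1,194.30 → $0.00
Lowest trial balance = -$3,582.90 (May)
Initial deposit = cushion − low point = $2,388.60 − (-$3,582.90) = $5,971.50

$5,971.50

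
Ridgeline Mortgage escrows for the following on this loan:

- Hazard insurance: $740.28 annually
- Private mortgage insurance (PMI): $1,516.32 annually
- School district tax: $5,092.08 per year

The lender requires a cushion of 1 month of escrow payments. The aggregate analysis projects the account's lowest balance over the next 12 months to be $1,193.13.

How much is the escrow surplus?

$580.74

Hazard insurance = $740.28
Private mortgage insurance (PMI) = $1,516.32
School district tax = $5,092.08
Total annual escrow = $740.28 + $1,516.32 + $5,092.08 = $7,348.68
Monthly = $7,348.68 ÷ 12 = $612.39
Required cushion = 1 × $612.39 = $612.39
Surplus = $1,193.13 − $612.39 = $580.74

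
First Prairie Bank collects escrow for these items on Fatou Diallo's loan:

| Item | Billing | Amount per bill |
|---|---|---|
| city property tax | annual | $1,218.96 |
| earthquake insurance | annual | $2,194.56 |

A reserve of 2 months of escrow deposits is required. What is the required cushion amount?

City property tax: $1,218.96 per year
Earthquake insurance: $2,194.56 per year
Combined annual = $1,218.96 + $2,194.56 = $3,413.52
Monthly escrow = $3,413.52 ÷ 12 = $284.46
Reserve = 2 × $284.46 = $568.92

$568.92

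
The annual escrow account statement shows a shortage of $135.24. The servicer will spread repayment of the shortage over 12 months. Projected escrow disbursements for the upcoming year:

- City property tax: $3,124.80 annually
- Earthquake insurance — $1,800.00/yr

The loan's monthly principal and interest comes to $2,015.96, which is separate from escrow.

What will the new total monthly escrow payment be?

City property tax — $3,124.80
Earthquake insurance — $1,800.00
Annual escrow total = $3,124.80 + $1,800.00 = $4,924.80
Base monthly escrow = $4,924.80 ÷ 12 = $410.40
Shortage spread = $135.24 / 12 = $11.27/mo
Adjusted monthly = $410.40 + $11.27 = $421.67

$421.67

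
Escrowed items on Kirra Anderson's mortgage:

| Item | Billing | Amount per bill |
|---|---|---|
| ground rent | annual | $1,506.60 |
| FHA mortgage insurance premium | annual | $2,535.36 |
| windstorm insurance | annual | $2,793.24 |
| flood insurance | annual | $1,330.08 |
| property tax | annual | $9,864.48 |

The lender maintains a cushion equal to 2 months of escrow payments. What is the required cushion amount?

Ground rent: $1,506.60
FHA mortgage insurance premium: $2,535.36
Windstorm insurance: $2,793.24
Flood insurance: $1,330.08
Property tax: $9,864.48
Total annual escrow = $1,506.60 + $2,535.36 + $2,793.24 + $1,330.08 + $9,864.48 = $18,029.76
Monthly escrow = $18,029.76 ÷ 12 = $1,502.48
Reserve = 2 × $1,502.48 = $3,004.96

$3,004.96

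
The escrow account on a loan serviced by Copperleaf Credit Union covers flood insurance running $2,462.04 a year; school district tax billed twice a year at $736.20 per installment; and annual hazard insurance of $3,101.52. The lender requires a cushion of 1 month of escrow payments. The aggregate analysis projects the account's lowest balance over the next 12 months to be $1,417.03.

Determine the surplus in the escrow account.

$830.70

Flood insurance: $2,462.04/yr
School district tax: $736.20 × 2 = $1,472.40/yr
Hazard insurance: $3,101.52/yr
Yearly total = $7,035.96
Monthly escrow = $7,035.96 / 12 = $586.33
Required cushion = 1 × $586.33 = $586.33
Excess over cushion: $1,417.03 − $586.33 = $830.70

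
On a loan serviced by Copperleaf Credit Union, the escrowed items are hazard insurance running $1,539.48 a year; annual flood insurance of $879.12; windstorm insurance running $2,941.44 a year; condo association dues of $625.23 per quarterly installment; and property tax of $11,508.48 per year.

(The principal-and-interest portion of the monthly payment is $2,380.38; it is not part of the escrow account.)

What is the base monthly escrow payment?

Hazard insurance = $1,539.48 annually
Flood insurance = $879.12 annually
Windstorm insurance = $2,941.44 annually
Condo association dues = $625.23 × 4 = $2,500.92 annually
Property tax = $11,508.48 annually
Annual escrow total = $1,539.48 + $879.12 + $2,941.44 + $2,500.92 + $11,508.48 = $19,369.44
Monthly escrow = $19,369.44 ÷ 12 = $1,614.12

$1,614.12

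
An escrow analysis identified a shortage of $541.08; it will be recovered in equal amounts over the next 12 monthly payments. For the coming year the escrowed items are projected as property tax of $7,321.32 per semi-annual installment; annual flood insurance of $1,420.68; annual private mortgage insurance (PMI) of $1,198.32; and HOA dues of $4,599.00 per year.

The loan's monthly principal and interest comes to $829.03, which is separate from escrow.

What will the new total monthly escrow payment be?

$1,866.81

Property tax — $7,321.32 × 2 = $14,642.64 annually
Flood insurance — $1,420.68 annually
Private mortgage insurance (PMI) — $1,198.32 annually
HOA dues — $4,599.00 annually
Total per year = $14,642.64 + $1,420.68 + $1,198.32 + $4,599.00 = $21,860.64
Monthly = $21,860.64 / 12 = $1,821.72
Shortage spread = $541.08 / 12 = $45.09/mo
New monthly escrow = $1,821.72 + $45.09 = $1,866.81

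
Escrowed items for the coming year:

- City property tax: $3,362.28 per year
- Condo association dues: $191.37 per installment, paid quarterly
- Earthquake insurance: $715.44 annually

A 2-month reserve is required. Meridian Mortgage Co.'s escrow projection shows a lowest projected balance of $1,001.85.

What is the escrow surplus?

City property tax = $3,362.28/yr
Condo association dues = $191.37 × 4 = $765.48/yr
Earthquake insurance = $715.44/yr
Total annual escrow = $4,843.20
Base monthly escrow = $4,843.20 / 12 = $403.60
Cushion = 2 × $403.60 = $807.20
Excess over cushion: $1,001.85 − $807.20 = $194.65

$194.65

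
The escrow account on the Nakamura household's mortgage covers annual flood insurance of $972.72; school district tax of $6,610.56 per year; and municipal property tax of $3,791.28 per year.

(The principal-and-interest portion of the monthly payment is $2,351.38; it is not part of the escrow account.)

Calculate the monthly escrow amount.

Flood insurance: $972.72 annually
School district tax: $6,610.56 annually
Municipal property tax: $3,791.28 annually
Total per year = $972.72 + $6,610.56 + $3,791.28 = $11,374.56
Per month = $11,374.56 / 12 = $947.88

$947.88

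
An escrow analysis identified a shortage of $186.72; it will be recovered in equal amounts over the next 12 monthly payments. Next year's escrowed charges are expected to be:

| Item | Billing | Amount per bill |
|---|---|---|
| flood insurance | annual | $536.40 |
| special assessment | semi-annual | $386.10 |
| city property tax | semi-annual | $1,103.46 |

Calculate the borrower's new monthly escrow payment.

$308.52

Flood insurance — $536.40 annually
Special assessment — $386.10 × 2 = $772.20 annually
City property tax — $1,103.46 × 2 = $2,206.92 annually
Total annual escrow = $536.40 + $772.20 + $2,206.92 = $3,515.52
Per month = $3,515.52 ÷ 12 = $292.96
Shortage spread = $186.72 / 12 = $15.56/mo
Adjusted monthly = $292.96 + $15.56 = $308.52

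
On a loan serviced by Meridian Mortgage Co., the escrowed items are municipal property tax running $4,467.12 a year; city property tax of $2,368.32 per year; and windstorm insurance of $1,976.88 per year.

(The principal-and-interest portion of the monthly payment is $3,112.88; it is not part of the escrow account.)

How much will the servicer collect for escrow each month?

Municipal property tax: $4,467.12 per year
City property tax: $2,368.32 per year
Windstorm insurance: $1,976.88 per year
Total annual escrow = $8,812.32
Base monthly escrow = $8,812.32 / 12 = $734.36

$734.36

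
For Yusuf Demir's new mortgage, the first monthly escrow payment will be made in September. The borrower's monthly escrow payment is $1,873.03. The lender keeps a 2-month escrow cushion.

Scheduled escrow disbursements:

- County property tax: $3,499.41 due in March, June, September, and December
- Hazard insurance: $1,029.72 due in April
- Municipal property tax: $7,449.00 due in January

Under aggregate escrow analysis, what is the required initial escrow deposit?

Cushion = 2 × $1,873.03 = $3,746.06
Trial balance (start $0, +$1,873.03 each month, − disbursements):
  Sep: +$1,873.03 − $3,499.41 → -$1,626.38
  Oct: +$1,873.03 → $246.65
  Nov: +$1,873.03 → $2,119.68
  Dec: +$1,873.03 − $3,499.41 → $493.30
  Jan: +$1,873.03 − $7,449.00 → -$5,082.67
  Feb: +$1,873.03 → -$3,209.64
  Mar: +$1,873.03 − $3,499.41 → -$4,836.02
  Apr: +$1,873.03 − $1,029.72 → -$3,992.71
  May: +$1,873.03 → -$2,119.68
  Jun: +$1,873.03 − $3,499.41 → -$3,746.06
  Jul: +$1,873.03 → -$1,873.03
  Aug: +$1,873.03 → $0.00
Lowest trial balance = -$5,082.67 (Jan)
Initial deposit = cushion − low point = $3,746.06 − (-$5,082.67) = $8,828.73

$8,828.73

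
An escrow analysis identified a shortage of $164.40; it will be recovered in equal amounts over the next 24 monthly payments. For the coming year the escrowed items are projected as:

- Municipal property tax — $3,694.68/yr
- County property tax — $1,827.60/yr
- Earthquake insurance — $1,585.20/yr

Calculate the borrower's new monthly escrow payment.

Municipal property tax: $3,694.68 annually
County property tax: $1,827.60 annually
Earthquake insurance: $1,585.20 annually
Total per year = $3,694.68 + $1,827.60 + $1,585.20 = $7,107.48
Monthly escrow = $7,107.48 ÷ 12 = $592.29
Monthly shortage recovery: $164.40 / 24 = $6.85
Adjusted monthly = $592.29 + $6.85 = $599.14

$599.14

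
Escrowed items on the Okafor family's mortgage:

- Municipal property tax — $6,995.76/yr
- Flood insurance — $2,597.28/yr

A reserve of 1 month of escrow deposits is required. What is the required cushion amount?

Municipal property tax — $6,995.76
Flood insurance — $2,597.28
Combined annual = $9,593.04
Per month = $9,593.04 ÷ 12 = $799.42
Required cushion = 1 × $799.42 = $799.42

$799.42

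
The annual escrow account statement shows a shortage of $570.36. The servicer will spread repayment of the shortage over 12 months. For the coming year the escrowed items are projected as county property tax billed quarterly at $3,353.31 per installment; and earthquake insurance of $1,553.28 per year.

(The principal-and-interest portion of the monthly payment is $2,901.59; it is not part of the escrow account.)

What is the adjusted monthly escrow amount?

County property tax — $3,353.31 × 4 = $13,413.24 per year
Earthquake insurance — $1,553.28 per year
Total annual escrow = $13,413.24 + $1,553.28 = $14,966.52
Monthly escrow = $14,966.52 / 12 = $1,247.21
Monthly shortage recovery: $570.36 ÷ 12 = $47.53
Adjusted monthly = $1,247.21 + $47.53 = $1,294.74

$1,294.74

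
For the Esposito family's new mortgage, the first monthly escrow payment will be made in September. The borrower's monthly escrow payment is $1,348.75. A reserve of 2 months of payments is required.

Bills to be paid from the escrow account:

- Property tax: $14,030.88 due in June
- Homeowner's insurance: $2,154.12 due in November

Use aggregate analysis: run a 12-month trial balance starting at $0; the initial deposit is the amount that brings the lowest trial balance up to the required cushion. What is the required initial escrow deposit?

$5,395.00

Cushion = 2 × $1,348.75 = $2,697.50
Trial balance (start $0, +$1,348.75 each month, − disbursements):
  Sep: +$1,348.75 → $1,348.75
  Oct: +$1,348.75 → $2,697.50
  Nov: +$1,348.75 − $2,154.12 → $1,892.13
  Dec: +$1,348.75 → $3,240.88
  Jan: +$1,348.75 → $4,589.63
  Feb: +$1,348.75 → $5,938.38
  Mar: +$1,348.75 → $7,287.13
  Apr: +$1,348.75 → $8,635.88
  May: +$1,348.75 → $9,984.63
  Jun: +$1,348.75 − $14,030.88 → -$2,697.50
  Jul: +$1,348.75 → -$1,348.75
  Aug: +$1,348.75 → $0.00
Lowest trial balance = -$2,697.50 (Jun)
Initial deposit = cushion − low point = $2,697.50 − (-$2,697.50) = $5,395.00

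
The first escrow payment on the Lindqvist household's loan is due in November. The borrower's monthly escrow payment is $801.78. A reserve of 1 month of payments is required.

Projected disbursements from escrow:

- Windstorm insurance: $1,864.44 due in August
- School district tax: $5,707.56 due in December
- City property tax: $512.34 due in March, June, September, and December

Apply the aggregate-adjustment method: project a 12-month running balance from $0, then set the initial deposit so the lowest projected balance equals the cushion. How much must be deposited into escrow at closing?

Cushion = 1 × $801.78 = $801.78
Trial balance (start $0, +$801.78 each month, − disbursements):
  Nov: +$801.78 → $801.78
  Dec: +$801.78 − $6,219.90 → -$4,616.34
  Jan: +$801.78 → -$3,814.56
  Feb: +$801.78 → -$3,012.78
  Mar: +$801.78 − $512.34 → -$2,723.34
  Apr: +$801.78 → -$1,921.56
  May: +$801.78 → -$1,119.78
  Jun: +$801.78 − $512.34 → -$830.34
  Jul: +$801.78 → -$28.56
  Aug: +$801.78 − $1,864.44 → -$1,091.22
  Sep: +$801.78 − $512.34 → -$801.78
  Oct: +$801.78 → $0.00
Lowest trial balance = -$4,616.34 (Dec)
Initial deposit = cushion − low point = $801.78 − (-$4,616.34) = $5,418.12

$5,418.12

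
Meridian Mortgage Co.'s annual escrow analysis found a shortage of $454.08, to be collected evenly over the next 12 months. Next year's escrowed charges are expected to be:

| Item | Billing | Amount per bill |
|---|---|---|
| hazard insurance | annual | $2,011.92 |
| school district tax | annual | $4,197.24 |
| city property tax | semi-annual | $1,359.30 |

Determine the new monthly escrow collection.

Hazard insurance: $2,011.92 annually
School district tax: $4,197.24 annually
City property tax: $1,359.30 × 2 = $2,718.60 annually
Annual escrow total = $2,011.92 + $4,197.24 + $2,718.60 = $8,927.76
Monthly escrow = $8,927.76 / 12 = $743.98
Shortage per month = $454.08 / 12 = $37.84
Adjusted monthly = $743.98 + $37.84 = $781.82

$781.82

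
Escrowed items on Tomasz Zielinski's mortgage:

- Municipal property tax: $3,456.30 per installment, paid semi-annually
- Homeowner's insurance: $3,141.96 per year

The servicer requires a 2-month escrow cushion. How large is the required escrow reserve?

Municipal property tax — $3,456.30 × 2 = $6,912.60
Homeowner's insurance — $3,141.96
Yearly total = $10,054.56
Per month = $10,054.56 ÷ 12 = $837.88
Cushion = 2 × $837.88 = $1,675.76

$1,675.76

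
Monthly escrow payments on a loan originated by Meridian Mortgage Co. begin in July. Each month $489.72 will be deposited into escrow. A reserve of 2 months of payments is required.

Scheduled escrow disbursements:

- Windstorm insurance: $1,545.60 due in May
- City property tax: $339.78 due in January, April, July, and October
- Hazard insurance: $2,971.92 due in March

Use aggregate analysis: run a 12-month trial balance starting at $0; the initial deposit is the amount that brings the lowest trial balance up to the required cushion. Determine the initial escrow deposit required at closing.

$1,469.16

Cushion = 2 × $489.72 = $979.44
Trial balance (start $0, +$489.72 each month, − disbursements):
  Jul: +$489.72 − $339.78 → $149.94
  Aug: +$489.72 → $639.66
  Sep: +$489.72 → $1,129.38
  Oct: +$489.72 − $339.78 → $1,279.32
  Nov: +$489.72 → $1,769.04
  Dec: +$489.72 → $2,258.76
  Jan: +$489.72 − $339.78 → $2,408.70
  Feb: +$489.72 → $2,898.42
  Mar: +$489.72 − $2,971.92 → $416.22
  Apr: +$489.72 − $339.78 → $566.16
  May: +$489.72 − $1,545.60 → -$489.72
  Jun: +$489.72 → $0.00
Lowest trial balance = -$489.72 (May)
Initial deposit = cushion − low point = $979.44 − (-$489.72) = $1,469.16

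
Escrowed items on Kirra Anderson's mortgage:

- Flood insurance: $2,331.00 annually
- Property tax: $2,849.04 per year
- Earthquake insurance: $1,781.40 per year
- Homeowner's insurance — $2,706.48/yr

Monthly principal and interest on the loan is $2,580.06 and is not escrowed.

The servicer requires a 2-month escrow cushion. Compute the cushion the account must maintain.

$1,611.32

Flood insurance: $2,331.00 per year
Property tax: $2,849.04 per year
Earthquake insurance: $1,781.40 per year
Homeowner's insurance: $2,706.48 per year
Total annual escrow = $2,331.00 + $2,849.04 + $1,781.40 + $2,706.48 = $9,667.92
Per month = $9,667.92 ÷ 12 = $805.66
Required cushion = 2 × $805.66 = $1,611.32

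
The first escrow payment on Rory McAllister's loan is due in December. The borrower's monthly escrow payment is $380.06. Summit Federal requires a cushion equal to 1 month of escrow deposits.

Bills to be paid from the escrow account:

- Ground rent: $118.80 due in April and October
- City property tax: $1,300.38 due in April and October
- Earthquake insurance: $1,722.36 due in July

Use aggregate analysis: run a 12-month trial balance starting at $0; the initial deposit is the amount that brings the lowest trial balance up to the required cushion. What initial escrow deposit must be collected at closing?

Cushion = 1 × $380.06 = $380.06
Trial balance (start $0, +$380.06 each month, − disbursements):
  Dec: +$380.06 → $380.06
  Jan: +$380.06 → $760.12
  Feb: +$380.06 → $1,140.18
  Mar: +$380.06 → $1,520.24
  Apr: +$380.06 − $1,419.18 → $481.12
  May: +$380.06 → $861.18
  Jun: +$380.06 → $1,241.24
  Jul: +$380.06 − $1,722.36 → -$101.06
  Aug: +$380.06 → $279.00
  Sep: +$380.06 → $659.06
  Oct: +$380.06 − $1,419.18 → -$380.06
  Nov: +$380.06 → $0.00
Lowest trial balance = -$380.06 (Oct)
Initial deposit = cushion − low point = $380.06 − (-$380.06) = $760.12

$760.12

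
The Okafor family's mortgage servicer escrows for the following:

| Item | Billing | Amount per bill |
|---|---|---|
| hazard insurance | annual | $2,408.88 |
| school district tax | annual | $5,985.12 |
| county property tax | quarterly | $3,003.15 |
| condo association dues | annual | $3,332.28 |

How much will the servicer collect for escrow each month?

$1,978.24

Hazard insurance = $2,408.88
School district tax = $5,985.12
County property tax = $3,003.15 × 4 = $12,012.60
Condo association dues = $3,332.28
Yearly total = $2,408.88 + $5,985.12 + $12,012.60 + $3,332.28 = $23,738.88
Base monthly escrow = $23,738.88 ÷ 12 = $1,978.24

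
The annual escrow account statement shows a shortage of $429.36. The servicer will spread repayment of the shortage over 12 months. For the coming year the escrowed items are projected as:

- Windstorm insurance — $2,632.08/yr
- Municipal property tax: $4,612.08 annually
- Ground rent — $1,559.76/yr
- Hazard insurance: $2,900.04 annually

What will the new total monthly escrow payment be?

Windstorm insurance — $2,632.08
Municipal property tax — $4,612.08
Ground rent — $1,559.76
Hazard insurance — $2,900.04
Annual escrow total = $2,632.08 + $4,612.08 + $1,559.76 + $2,900.04 = $11,703.96
Monthly escrow = $11,703.96 / 12 = $975.33
Monthly shortage recovery: $429.36 ÷ 12 = $35.78
New monthly escrow = $975.33 + $35.78 = $1,011.11

$1,011.11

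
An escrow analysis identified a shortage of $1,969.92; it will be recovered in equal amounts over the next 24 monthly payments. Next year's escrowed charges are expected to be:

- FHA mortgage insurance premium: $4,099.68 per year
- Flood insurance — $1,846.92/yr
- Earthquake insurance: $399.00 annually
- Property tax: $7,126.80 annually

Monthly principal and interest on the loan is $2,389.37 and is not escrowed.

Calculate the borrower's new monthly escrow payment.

FHA mortgage insurance premium — $4,099.68 annually
Flood insurance — $1,846.92 annually
Earthquake insurance — $399.00 annually
Property tax — $7,126.80 annually
Total annual escrow = $13,472.40
Base monthly escrow = $13,472.40 ÷ 12 = $1,122.70
Shortage spread = $1,969.92 ÷ 24 = $82.08/mo
Adjusted monthly = $1,122.70 + $82.08 = $1,204.78

$1,204.78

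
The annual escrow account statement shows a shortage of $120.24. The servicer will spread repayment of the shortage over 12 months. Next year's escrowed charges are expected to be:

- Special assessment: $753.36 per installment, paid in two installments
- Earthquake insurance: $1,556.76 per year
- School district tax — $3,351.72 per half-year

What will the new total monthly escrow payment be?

$823.93

Special assessment: $753.36 × 2 = $1,506.72/yr
Earthquake insurance: $1,556.76/yr
School district tax: $3,351.72 × 2 = $6,703.44/yr
Annual escrow total = $9,766.92
Monthly = $9,766.92 / 12 = $813.91
Shortage per month = $120.24 ÷ 12 = $10.02
New monthly escrow = $813.91 + $10.02 = $823.93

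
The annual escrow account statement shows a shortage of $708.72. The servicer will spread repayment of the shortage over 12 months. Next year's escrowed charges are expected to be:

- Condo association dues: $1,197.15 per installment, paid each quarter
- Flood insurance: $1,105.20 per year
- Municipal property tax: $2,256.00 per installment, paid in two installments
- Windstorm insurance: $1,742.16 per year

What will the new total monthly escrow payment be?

$1,071.39

Condo association dues: $1,197.15 × 4 = $4,788.60 annually
Flood insurance: $1,105.20 annually
Municipal property tax: $2,256.00 × 2 = $4,512.00 annually
Windstorm insurance: $1,742.16 annually
Total annual escrow = $12,147.96
Base monthly escrow = $12,147.96 / 12 = $1,012.33
Shortage spread = $708.72 ÷ 12 = $59.06/mo
Adjusted monthly = $1,012.33 + $59.06 = $1,071.39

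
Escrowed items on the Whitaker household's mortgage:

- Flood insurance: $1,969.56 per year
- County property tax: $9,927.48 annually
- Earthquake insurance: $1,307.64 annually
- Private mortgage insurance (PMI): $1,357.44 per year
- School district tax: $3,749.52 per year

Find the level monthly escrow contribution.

Flood insurance: $1,969.56 annually
County property tax: $9,927.48 annually
Earthquake insurance: $1,307.64 annually
Private mortgage insurance (PMI): $1,357.44 annually
School district tax: $3,749.52 annually
Combined annual = $1,969.56 + $9,927.48 + $1,307.64 + $1,357.44 + $3,749.52 = $18,311.64
Monthly = $18,311.64 ÷ 12 = $1,525.97

$1,525.97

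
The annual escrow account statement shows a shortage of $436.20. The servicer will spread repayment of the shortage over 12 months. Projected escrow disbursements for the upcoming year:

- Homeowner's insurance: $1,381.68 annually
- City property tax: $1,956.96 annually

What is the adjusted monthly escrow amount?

$314.57

Homeowner's insurance = $1,381.68
City property tax = $1,956.96
Total annual escrow = $3,338.64
Monthly = $3,338.64 ÷ 12 = $278.22
Shortage per month = $436.20 / 12 = $36.35
New monthly escrow = $278.22 + $36.35 = $314.57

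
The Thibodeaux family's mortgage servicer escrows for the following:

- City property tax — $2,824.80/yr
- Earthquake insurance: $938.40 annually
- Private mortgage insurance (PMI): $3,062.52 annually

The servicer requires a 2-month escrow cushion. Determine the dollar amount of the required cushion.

City property tax — $2,824.80/yr
Earthquake insurance — $938.40/yr
Private mortgage insurance (PMI) — $3,062.52/yr
Annual escrow total = $6,825.72
Monthly escrow = $6,825.72 / 12 = $568.81
Required cushion = 2 × $568.81 = $1,137.62

$1,137.62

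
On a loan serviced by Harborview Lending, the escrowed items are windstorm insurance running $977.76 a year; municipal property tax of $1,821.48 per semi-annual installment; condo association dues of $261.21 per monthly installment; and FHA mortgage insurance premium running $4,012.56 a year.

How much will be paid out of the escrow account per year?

Windstorm insurance = $977.76 annually
Municipal property tax = $1,821.48 × 2 = $3,642.96 annually
Condo association dues = $261.21 × 12 = $3,134.52 annually
FHA mortgage insurance premium = $4,012.56 annually
Total per year = $977.76 + $3,642.96 + $3,134.52 + $4,012.56 = $11,767.80

$11,767.80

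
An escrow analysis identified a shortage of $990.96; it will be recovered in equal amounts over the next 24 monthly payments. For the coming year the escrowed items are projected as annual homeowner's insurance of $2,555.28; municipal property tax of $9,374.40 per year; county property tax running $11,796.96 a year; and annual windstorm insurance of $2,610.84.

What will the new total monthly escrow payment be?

Homeowner's insurance — $2,555.28 per year
Municipal property tax — $9,374.40 per year
County property tax — $11,796.96 per year
Windstorm insurance — $2,610.84 per year
Annual escrow total = $2,555.28 + $9,374.40 + $11,796.96 + $2,610.84 = $26,337.48
Monthly = $26,337.48 / 12 = $2,194.79
Monthly shortage recovery: $990.96 ÷ 24 = $41.29
New monthly escrow = $2,194.79 + $41.29 = $2,236.08

$2,236.08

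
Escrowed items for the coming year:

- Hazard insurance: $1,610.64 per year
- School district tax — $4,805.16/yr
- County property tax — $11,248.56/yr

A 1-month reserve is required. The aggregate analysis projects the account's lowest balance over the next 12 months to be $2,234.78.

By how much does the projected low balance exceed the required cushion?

$762.75

Hazard insurance: $1,610.64 per year
School district tax: $4,805.16 per year
County property tax: $11,248.56 per year
Annual escrow total = $1,610.64 + $4,805.16 + $11,248.56 = $17,664.36
Monthly = $17,664.36 / 12 = $1,472.03
Cushion = 1 × $1,472.03 = $1,472.03
Surplus = $2,234.78 − $1,472.03 = $762.75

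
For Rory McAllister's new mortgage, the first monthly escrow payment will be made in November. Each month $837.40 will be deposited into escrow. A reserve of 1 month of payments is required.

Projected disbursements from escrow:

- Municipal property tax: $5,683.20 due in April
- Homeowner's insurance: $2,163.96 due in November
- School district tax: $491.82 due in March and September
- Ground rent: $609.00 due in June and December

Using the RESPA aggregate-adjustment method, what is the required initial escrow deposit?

Cushion = 1 × $837.40 = $837.40
Trial balance (start $0, +$837.40 each month, − disbursements):
  Nov: +$837.40 − $2,163.96 → -$1,326.56
  Dec: +$837.40 − $609.00 → -$1,098.16
  Jan: +$837.40 → -$260.76
  Feb: +$837.40 → $576.64
  Mar: +$837.40 − $491.82 → $922.22
  Apr: +$837.40 − $5,683.20 → -$3,923.58
  May: +$837.40 → -$3,086.18
  Jun: +$837.40 − $609.00 → -$2,857.78
  Jul: +$837.40 → -$2,020.38
  Aug: +$837.40 → -$1,182.98
  Sep: +$837.40 − $491.82 → -$837.40
  Oct: +$837.40 → $0.00
Lowest trial balance = -$3,923.58 (Apr)
Initial deposit = cushion − low point = $837.40 − (-$3,923.58) = $4,760.98

$4,760.98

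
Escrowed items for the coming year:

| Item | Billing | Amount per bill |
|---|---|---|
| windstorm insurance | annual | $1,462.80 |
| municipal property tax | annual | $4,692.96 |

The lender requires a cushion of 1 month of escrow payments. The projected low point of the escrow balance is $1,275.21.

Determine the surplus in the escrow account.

Windstorm insurance — $1,462.80/yr
Municipal property tax — $4,692.96/yr
Combined annual = $1,462.80 + $4,692.96 = $6,155.76
Monthly escrow = $6,155.76 ÷ 12 = $512.98
Required reserve = 1 × $512.98 = $512.98
Excess over cushion: $1,275.21 − $512.98 = $762.23

$762.23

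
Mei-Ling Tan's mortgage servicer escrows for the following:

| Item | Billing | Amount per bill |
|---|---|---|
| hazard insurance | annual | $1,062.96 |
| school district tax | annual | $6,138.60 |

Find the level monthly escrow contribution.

Hazard insurance — $1,062.96/yr
School district tax — $6,138.60/yr
Total annual escrow = $1,062.96 + $6,138.60 = $7,201.56
Monthly escrow = $7,201.56 ÷ 12 = $600.13

$600.13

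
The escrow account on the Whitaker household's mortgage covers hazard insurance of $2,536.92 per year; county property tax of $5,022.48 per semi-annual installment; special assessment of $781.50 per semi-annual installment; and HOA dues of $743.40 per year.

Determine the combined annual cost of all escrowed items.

$14,888.28

Hazard insurance = $2,536.92 per year
County property tax = $5,022.48 × 2 = $10,044.96 per year
Special assessment = $781.50 × 2 = $1,563.00 per year
HOA dues = $743.40 per year
Total annual escrow = $2,536.92 + $10,044.96 + $1,563.00 + $743.40 = $14,888.28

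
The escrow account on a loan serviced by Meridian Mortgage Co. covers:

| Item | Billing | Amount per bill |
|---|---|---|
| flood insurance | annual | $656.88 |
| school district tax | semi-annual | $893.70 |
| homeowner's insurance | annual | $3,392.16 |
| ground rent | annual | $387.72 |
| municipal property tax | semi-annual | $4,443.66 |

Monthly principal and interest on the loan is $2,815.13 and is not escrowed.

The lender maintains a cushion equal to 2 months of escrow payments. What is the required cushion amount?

$2,518.58

Flood insurance = $656.88/yr
School district tax = $893.70 × 2 = $1,787.40/yr
Homeowner's insurance = $3,392.16/yr
Ground rent = $387.72/yr
Municipal property tax = $4,443.66 × 2 = $8,887.32/yr
Yearly total = $15,111.48
Per month = $15,111.48 / 12 = $1,259.29
Cushion = 2 × $1,259.29 = $2,518.58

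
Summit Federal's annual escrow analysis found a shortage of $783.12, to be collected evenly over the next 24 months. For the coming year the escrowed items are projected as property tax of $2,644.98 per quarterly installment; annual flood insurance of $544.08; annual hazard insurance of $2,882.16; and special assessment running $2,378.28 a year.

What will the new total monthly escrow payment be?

$1,398.00

Property tax = $2,644.98 × 4 = $10,579.92 per year
Flood insurance = $544.08 per year
Hazard insurance = $2,882.16 per year
Special assessment = $2,378.28 per year
Annual escrow total = $16,384.44
Monthly = $16,384.44 / 12 = $1,365.37
Shortage per month = $783.12 / 24 = $32.63
Adjusted monthly = $1,365.37 + $32.63 = $1,398.00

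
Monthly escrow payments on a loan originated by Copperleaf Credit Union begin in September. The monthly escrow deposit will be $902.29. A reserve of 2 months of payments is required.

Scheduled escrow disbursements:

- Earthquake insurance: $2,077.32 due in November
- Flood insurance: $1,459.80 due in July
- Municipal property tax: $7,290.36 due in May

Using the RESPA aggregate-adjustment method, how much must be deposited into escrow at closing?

Cushion = 2 × $902.29 = $1,804.58
Trial balance (start $0, +$902.29 each month, − disbursements):
  Sep: +$902.29 → $902.29
  Oct: +$902.29 → $1,804.58
  Nov: +$902.29 − $2,077.32 → $629.55
  Dec: +$902.29 → $1,531.84
  Jan: +$902.29 → $2,434.13
  Feb: +$902.29 → $3,336.42
  Mar: +$902.29 → $4,238.71
  Apr: +$902.29 → $5,141.00
  May: +$902.29 − $7,290.36 → -$1,247.07
  Jun: +$902.29 → -$344.78
  Jul: +$902.29 − $1,459.80 → -$902.29
  Aug: +$902.29 → $0.00
Lowest trial balance = -$1,247.07 (May)
Initial deposit = cushion − low point = $1,804.58 − (-$1,247.07) = $3,051.65

$3,051.65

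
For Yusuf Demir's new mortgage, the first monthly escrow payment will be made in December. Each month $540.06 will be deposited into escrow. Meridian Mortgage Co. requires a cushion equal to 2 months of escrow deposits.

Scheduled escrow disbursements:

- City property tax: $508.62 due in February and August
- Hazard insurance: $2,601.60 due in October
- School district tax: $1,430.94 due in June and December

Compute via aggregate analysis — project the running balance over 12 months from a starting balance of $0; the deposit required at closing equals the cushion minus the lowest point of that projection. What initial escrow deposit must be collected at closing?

Cushion = 2 × $540.06 = $1,080.12
Trial balance (start $0, +$540.06 each month, − disbursements):
  Dec: +$540.06 − $1,430.94 → -$890.88
  Jan: +$540.06 → -$350.82
  Feb: +$540.06 − $508.62 → -$319.38
  Mar: +$540.06 → $220.68
  Apr: +$540.06 → $760.74
  May: +$540.06 → $1,300.80
  Jun: +$540.06 − $1,430.94 → $409.92
  Jul: +$540.06 → $949.98
  Aug: +$540.06 − $508.62 → $981.42
  Sep: +$540.06 → $1,521.48
  Oct: +$540.06 − $2,601.60 → -$540.06
  Nov: +$540.06 → $0.00
Lowest trial balance = -$890.88 (Dec)
Initial deposit = cushion − low point = $1,080.12 − (-$890.88) = $1,971.00

$1,971.00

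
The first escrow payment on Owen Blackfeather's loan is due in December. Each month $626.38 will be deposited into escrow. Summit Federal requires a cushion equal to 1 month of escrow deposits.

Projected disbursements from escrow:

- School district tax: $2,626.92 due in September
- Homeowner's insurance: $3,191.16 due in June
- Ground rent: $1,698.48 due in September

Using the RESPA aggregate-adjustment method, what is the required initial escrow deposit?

Cushion = 1 × $626.38 = $626.38
Trial balance (start $0, +$626.38 each month, − disbursements):
  Dec: +$626.38 → $626.38
  Jan: +$626.38 → $1,252.76
  Feb: +$626.38 → $1,879.14
  Mar: +$626.38 → $2,505.52
  Apr: +$626.38 → $3,131.90
  May: +$626.38 → $3,758.28
  Jun: +$626.38 − $3,191.16 → $1,193.50
  Jul: +$626.38 → $1,819.88
  Aug: +$626.38 → $2,446.26
  Sep: +$626.38 − $4,325.40 → -$1,252.76
  Oct: +$626.38 → -$626.38
  Nov: +$626.38 → $0.00
Lowest trial balance = -$1,252.76 (Sep)
Initial deposit = cushion − low point = $626.38 − (-$1,252.76) = $1,879.14

$1,879.14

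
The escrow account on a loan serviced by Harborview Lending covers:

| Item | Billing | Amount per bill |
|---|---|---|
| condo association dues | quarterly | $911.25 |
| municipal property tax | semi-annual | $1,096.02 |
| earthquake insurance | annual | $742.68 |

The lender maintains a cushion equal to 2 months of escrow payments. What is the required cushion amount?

Condo association dues = $911.25 × 4 = $3,645.00/yr
Municipal property tax = $1,096.02 × 2 = $2,192.04/yr
Earthquake insurance = $742.68/yr
Total per year = $3,645.00 + $2,192.04 + $742.68 = $6,579.72
Monthly escrow = $6,579.72 / 12 = $548.31
Reserve = 2 × $548.31 = $1,096.62

$1,096.62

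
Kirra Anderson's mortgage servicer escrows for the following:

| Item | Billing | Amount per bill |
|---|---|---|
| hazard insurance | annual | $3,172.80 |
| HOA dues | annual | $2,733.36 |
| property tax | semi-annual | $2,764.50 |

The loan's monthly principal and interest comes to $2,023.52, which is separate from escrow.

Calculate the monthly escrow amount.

Hazard insurance = $3,172.80/yr
HOA dues = $2,733.36/yr
Property tax = $2,764.50 × 2 = $5,529.00/yr
Yearly total = $3,172.80 + $2,733.36 + $5,529.00 = $11,435.16
Monthly = $11,435.16 / 12 = $952.93

$952.93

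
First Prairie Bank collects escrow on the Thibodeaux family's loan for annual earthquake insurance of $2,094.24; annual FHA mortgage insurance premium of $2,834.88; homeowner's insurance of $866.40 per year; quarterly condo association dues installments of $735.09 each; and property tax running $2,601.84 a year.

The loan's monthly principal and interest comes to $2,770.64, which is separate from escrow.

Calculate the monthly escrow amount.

$944.81

Earthquake insurance — $2,094.24 annually
FHA mortgage insurance premium — $2,834.88 annually
Homeowner's insurance — $866.40 annually
Condo association dues — $735.09 × 4 = $2,940.36 annually
Property tax — $2,601.84 annually
Annual escrow total = $2,094.24 + $2,834.88 + $866.40 + $2,940.36 + $2,601.84 = $11,337.72
Monthly escrow = $11,337.72 / 12 = $944.81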